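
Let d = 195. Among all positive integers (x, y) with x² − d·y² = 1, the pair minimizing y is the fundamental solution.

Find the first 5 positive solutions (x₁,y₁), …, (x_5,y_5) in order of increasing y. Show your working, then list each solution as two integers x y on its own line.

14 1
391 28
10934 783
305761 21896
8550374 612305

√195 = [13; 1,26, …], period ℓ=2 (even) → k=1
k=0  a_k=13  p_k/q_k = 13/1
k=1  a_k=1  p_k/q_k = 14/1
fundamental: x₁=14, y₁=1  (since 196 − 195·1 = 1)
n=2: (14,1)∘(14,1) = (14·14+195·1·1, 14·1+1·14) = (391,28)
n=3: (391,28)∘(14,1) = (14·391+195·1·28, 14·28+1·391) = (10934,783)
n=4: (10934,783)∘(14,1) = (14·10934+195·1·783, 14·783+1·10934) = (305761,21896)
n=5: (305761,21896)∘(14,1) = (14·305761+195·1·21896, 14·21896+1·305761) = (8550374,612305)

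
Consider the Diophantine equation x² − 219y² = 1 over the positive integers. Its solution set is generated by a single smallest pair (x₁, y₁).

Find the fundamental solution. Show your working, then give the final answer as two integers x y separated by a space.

d=219: √d = [14; 1,3,1,28] (ℓ=4, even), read p_3/q_3
a_0=14:  p_0=14·1+0=14,  q_0=14·0+1=1
a_1=1:  p_1=1·14+1=15,  q_1=1·1+0=1
a_2=3:  p_2=3·15+14=59,  q_2=3·1+1=4
a_3=1:  p_3=1·59+15=74,  q_3=1·4+1=5
fundamental: x₁=74, y₁=5  (since 5476 − 219·25 = 1)

74 5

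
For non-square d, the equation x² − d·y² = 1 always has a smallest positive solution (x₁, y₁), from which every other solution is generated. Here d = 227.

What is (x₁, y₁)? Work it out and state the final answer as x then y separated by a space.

226 15

[15; 15,30] for √227; ℓ=2 ⇒ convergent index 1
a_0=15:  p_0=15·1+0=15,  q_0=15·0+1=1
a_1=15:  p_1=15·15+1=226,  q_1=15·1+0=15
→ (226, 15).  Check: 226²=51076, 227·15²=51075, difference 1.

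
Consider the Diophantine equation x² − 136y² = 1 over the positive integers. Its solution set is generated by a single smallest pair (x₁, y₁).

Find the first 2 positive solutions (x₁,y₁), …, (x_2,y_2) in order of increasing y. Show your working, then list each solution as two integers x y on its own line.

d=136: √d = [11; 1,1,1,22] (ℓ=4, even), read p_3/q_3
step 0: (11, 1)  from 11·(1,0) + (0,1)
step 1: (12, 1)  from 1·(11,1) + (1,0)
step 2: (23, 2)  from 1·(12,1) + (11,1)
step 3: (35, 3)  from 1·(23,2) + (12,1)
(x₁, y₁) = (35, 3);  35² − 136·3² = 1 ✓
n=2: (35,3)∘(35,3) = (35·35+136·3·3, 35·3+3·35) = (2449,210)

35 3
2449 210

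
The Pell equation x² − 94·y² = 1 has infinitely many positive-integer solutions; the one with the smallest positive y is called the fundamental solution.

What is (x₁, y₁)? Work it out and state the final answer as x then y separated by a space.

2143295 221064

√94 → a₀=9, period (1,2,3,1,1,…,2,1,18); ℓ=16 even so k=15
step 0: (9, 1)  from 9·(1,0) + (0,1)
step 1: (10, 1)  from 1·(9,1) + (1,0)
step 2: (29, 3)  from 2·(10,1) + (9,1)
…
step 4: (126, 13)  from 1·(97,10) + (29,3)
step 5: (223, 23)  from 1·(126,13) + (97,10)
step 6: (1241, 128)  from 5·(223,23) + (126,13)
step 7: (1464, 151)  from 1·(1241,128) + (223,23)
step 8: (12953, 1336)  from 8·(1464,151) + (1241,128)
step 9: (14417, 1487)  from 1·(12953,1336) + (1464,151)
step 10: (85038, 8771)  from 5·(14417,1487) + (12953,1336)
step 11: (99455, 10258)  from 1·(85038,8771) + (14417,1487)
…
step 13: (652934, 67345)  from 3·(184493,19029) + (99455,10258)
step 14: (1490361, 153719)  from 2·(652934,67345) + (184493,19029)
step 15: (2143295, 221064)  from 1·(1490361,153719) + (652934,67345)
fundamental: x₁=2143295, y₁=221064  (since 4593713457025 − 94·48869292096 = 1)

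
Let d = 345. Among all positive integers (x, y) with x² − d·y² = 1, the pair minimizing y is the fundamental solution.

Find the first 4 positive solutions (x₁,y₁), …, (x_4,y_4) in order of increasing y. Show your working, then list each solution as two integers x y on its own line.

6761 364
91422241 4922008
1236211536041 66555391812
16716052298924161 899962003159856

√345 → a₀=18, period (1,1,2,1,6,1,2,1,1,36); ℓ=10 even so k=9
k=0  a_k=18  p_k/q_k = 18/1
k=1  a_k=1  p_k/q_k = 19/1
k=2  a_k=1  p_k/q_k = 37/2
k=3  a_k=2  p_k/q_k = 93/5
k=4  a_k=1  p_k/q_k = 130/7
k=5  a_k=6  p_k/q_k = 873/47
k=6  a_k=1  p_k/q_k = 1003/54
k=7  a_k=2  p_k/q_k = 2879/155
k=8  a_k=1  p_k/q_k = 3882/209
k=9  a_k=1  p_k/q_k = 6761/364
→ (6761, 364).  Check: 6761²=45711121, 345·364²=45711120, difference 1.
n=2: (6761,364)∘(6761,364) = (6761·6761+345·364·364, 6761·364+364·6761) = (91422241,4922008)
n=3: (91422241,4922008)∘(6761,364) = (6761·91422241+345·364·4922008, 6761·4922008+364·91422241) = (1236211536041,66555391812)
n=4: (1236211536041,66555391812)∘(6761,364) = (6761·1236211536041+345·364·66555391812, 6761·66555391812+364·1236211536041) = (16716052298924161,899962003159856)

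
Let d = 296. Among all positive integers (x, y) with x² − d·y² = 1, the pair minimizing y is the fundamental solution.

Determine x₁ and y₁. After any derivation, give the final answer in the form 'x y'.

[17; 4,1,7,1,4,34] for √296; ℓ=6 ⇒ convergent index 5
i=0: a=17 ⇒ p=17, q=1
…
i=4: a=1 ⇒ p=757, q=44
i=5: a=4 ⇒ p=3699, q=215
fundamental: x₁=3699, y₁=215  (since 13682601 − 296·46225 = 1)

3699 215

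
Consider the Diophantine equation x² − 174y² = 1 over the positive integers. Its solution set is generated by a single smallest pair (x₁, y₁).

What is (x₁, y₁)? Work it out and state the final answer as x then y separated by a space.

1451 110

√174 = [13; 5,4,5,26, …], period ℓ=4 (even) → k=3
k=0  a_k=13  p_k/q_k = 13/1
k=1  a_k=5  p_k/q_k = 66/5
k=2  a_k=4  p_k/q_k = 277/21
k=3  a_k=5  p_k/q_k = 1451/110
→ (1451, 110).  Check: 1451²=2105401, 174·110²=2105400, difference 1.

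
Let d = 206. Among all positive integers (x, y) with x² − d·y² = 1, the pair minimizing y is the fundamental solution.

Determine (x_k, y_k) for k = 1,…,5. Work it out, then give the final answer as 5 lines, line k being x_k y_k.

d=206: √d = [14; 2,1,5,14,5,1,2,28] (ℓ=8, even), read p_7/q_7
k=0  a_k=14  p_k/q_k = 14/1
…
k=2  a_k=1  p_k/q_k = 43/3
…
k=5  a_k=5  p_k/q_k = 17539/1222
k=6  a_k=1  p_k/q_k = 20998/1463
k=7  a_k=2  p_k/q_k = 59535/4148
→ (59535, 4148).  Check: 59535²=3544416225, 206·4148²=3544416224, difference 1.
k=2:  x_2 = 59535·59535+206·4148·4148 = 7088832449,  y_2 = 59535·4148+4148·59535 = 493902360
k=3:  x_3 = 59535·7088832449+206·4148·493902360 = 844067279642895,  y_3 = 59535·493902360+4148·7088832449 = 58808954001052
k=4:  x_4 = 59535·844067279642895+206·4148·58808954001052 = 100503090979990675201,  y_4 = 59535·58808954001052+4148·844067279642895 = 7002382152411359280
k=5:  x_5 = 59535·100503090979990675201+206·4148·7002382152411359280 = 11966903042143422416540175,  y_5 = 59535·7002382152411359280+4148·100503090979990675201 = 833773642828811595468548

59535 4148
7088832449 493902360
844067279642895 58808954001052
100503090979990675201 7002382152411359280
11966903042143422416540175 833773642828811595468548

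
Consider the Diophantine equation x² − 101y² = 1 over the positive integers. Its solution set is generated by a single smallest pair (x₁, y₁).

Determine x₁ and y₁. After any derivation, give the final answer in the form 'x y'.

√101 → a₀=10, period (20); ℓ=1 odd so k=1
k=0  a_k=10  p_k/q_k = 10/1
k=1  a_k=20  p_k/q_k = 201/20
→ (201, 20).  Check: 201²=40401, 101·20²=40400, difference 1.

201 20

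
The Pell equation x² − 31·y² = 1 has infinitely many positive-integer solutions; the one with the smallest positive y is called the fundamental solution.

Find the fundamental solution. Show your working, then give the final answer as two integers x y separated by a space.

√31 = [5; 1,1,3,5,3,1,1,10, …], period ℓ=8 (even) → k=7
k=0  a_k=5  p_k/q_k = 5/1
…
k=2  a_k=1  p_k/q_k = 11/2
k=3  a_k=3  p_k/q_k = 39/7
…
k=6  a_k=1  p_k/q_k = 863/155
k=7  a_k=1  p_k/q_k = 1520/273
fundamental: x₁=1520, y₁=273  (since 2310400 − 31·74529 = 1)

1520 273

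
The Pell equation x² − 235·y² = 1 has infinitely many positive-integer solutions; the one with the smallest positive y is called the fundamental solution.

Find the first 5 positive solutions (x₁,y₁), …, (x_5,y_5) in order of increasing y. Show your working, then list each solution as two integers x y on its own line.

46 3
4231 276
389206 25389
35802721 2335512
3293461126 214841715

√235 = [15; 3,30, …], period ℓ=2 (even) → k=1
a_0=15:  p_0=15·1+0=15,  q_0=15·0+1=1
a_1=3:  p_1=3·15+1=46,  q_1=3·1+0=3
→ (46, 3).  Check: 46²=2116, 235·3²=2115, difference 1.
k=2:  x_2 = 46·46+235·3·3 = 4231,  y_2 = 46·3+3·46 = 276
k=3:  x_3 = 46·4231+235·3·276 = 389206,  y_3 = 46·276+3·4231 = 25389
k=4:  x_4 = 46·389206+235·3·25389 = 35802721,  y_4 = 46·25389+3·389206 = 2335512
k=5:  x_5 = 46·35802721+235·3·2335512 = 3293461126,  y_5 = 46·2335512+3·35802721 = 214841715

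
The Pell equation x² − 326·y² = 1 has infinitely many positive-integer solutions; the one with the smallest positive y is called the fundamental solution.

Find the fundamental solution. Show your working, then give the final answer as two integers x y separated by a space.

325 18

[18; 18,36] for √326; ℓ=2 ⇒ convergent index 1
a_0=18:  p_0=18·1+0=18,  q_0=18·0+1=1
a_1=18:  p_1=18·18+1=325,  q_1=18·1+0=18
fundamental: x₁=325, y₁=18  (since 105625 − 326·324 = 1)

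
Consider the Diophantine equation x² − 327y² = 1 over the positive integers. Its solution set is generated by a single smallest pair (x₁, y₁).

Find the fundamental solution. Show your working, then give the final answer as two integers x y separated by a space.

√327 = [18; 12,36, …], period ℓ=2 (even) → k=1
i=0: a=18 ⇒ p=18, q=1
i=1: a=12 ⇒ p=217, q=12
→ (217, 12).  Check: 217²=47089, 327·12²=47088, difference 1.

217 12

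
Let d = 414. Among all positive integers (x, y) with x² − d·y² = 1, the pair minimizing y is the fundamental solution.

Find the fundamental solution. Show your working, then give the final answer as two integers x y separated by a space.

24335 1196

√414 → a₀=20, period (2,1,7,2,7,1,2,40); ℓ=8 even so k=7
step 0: (20, 1)  from 20·(1,0) + (0,1)
…
step 2: (61, 3)  from 1·(41,2) + (20,1)
step 3: (468, 23)  from 7·(61,3) + (41,2)
step 4: (997, 49)  from 2·(468,23) + (61,3)
…
step 6: (8444, 415)  from 1·(7447,366) + (997,49)
step 7: (24335, 1196)  from 2·(8444,415) + (7447,366)
→ (24335, 1196).  Check: 24335²=592192225, 414·1196²=592192224, difference 1.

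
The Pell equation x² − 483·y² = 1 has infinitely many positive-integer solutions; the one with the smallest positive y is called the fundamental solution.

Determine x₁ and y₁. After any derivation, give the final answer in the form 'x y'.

[21; 1,42] for √483; ℓ=2 ⇒ convergent index 1
i=0: a=21 ⇒ p=21, q=1
i=1: a=1 ⇒ p=22, q=1
(x₁, y₁) = (22, 1);  22² − 483·1² = 1 ✓

22 1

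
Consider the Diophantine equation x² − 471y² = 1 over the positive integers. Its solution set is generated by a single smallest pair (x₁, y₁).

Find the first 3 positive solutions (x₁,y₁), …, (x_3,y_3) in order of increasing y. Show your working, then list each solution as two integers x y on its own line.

7838695 361188
122890278606049 5662485139320
1926598824915678693415 88772987898323613612

√471 = [21; 1,2,2,1,3,…,2,1,42, …], period ℓ=14 (even) → k=13
a_0=21:  p_0=21·1+0=21,  q_0=21·0+1=1
…
a_5=3:  p_5=3·217+152=803,  q_5=3·10+7=37
…
a_9=3:  p_9=3·198665+48809=644804,  q_9=3·9154+2249=29711
…
a_12=2:  p_12=2·2331742+843469=5506953,  q_12=2·107441+38865=253747
a_13=1:  p_13=1·5506953+2331742=7838695,  q_13=1·253747+107441=361188
(x₁, y₁) = (7838695, 361188);  7838695² − 471·361188² = 1 ✓
(7838695+361188√471)^2 = 122890278606049 + 5662485139320√471
(7838695+361188√471)^3 = 1926598824915678693415 + 88772987898323613612√471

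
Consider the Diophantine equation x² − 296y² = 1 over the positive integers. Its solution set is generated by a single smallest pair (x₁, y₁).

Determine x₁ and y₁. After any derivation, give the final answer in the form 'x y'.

[17; 4,1,7,1,4,34] for √296; ℓ=6 ⇒ convergent index 5
i=0: a=17 ⇒ p=17, q=1
i=1: a=4 ⇒ p=69, q=4
i=2: a=1 ⇒ p=86, q=5
…
i=4: a=1 ⇒ p=757, q=44
i=5: a=4 ⇒ p=3699, q=215
→ (3699, 215).  Check: 3699²=13682601, 296·215²=13682600, difference 1.

3699 215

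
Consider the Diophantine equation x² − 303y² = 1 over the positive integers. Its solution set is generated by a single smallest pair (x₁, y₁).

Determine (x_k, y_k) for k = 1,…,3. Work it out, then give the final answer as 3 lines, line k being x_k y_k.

d=303: √d = [17; 2,2,5,2,2,34] (ℓ=6, even), read p_5/q_5
i=0: a=17 ⇒ p=17, q=1
…
i=2: a=2 ⇒ p=87, q=5
…
i=4: a=2 ⇒ p=1027, q=59
i=5: a=2 ⇒ p=2524, q=145
(x₁, y₁) = (2524, 145);  2524² − 303·145² = 1 ✓
n=2: (2524,145)∘(2524,145) = (2524·2524+303·145·145, 2524·145+145·2524) = (12741151,731960)
n=3: (12741151,731960)∘(2524,145) = (2524·12741151+303·145·731960, 2524·731960+145·12741151) = (64317327724,3694933935)

2524 145
12741151 731960
64317327724 3694933935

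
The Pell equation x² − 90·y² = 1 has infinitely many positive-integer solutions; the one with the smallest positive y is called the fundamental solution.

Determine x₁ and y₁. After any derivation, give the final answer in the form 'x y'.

19 2

√90 = [9; 2,18, …], period ℓ=2 (even) → k=1
step 0: (9, 1)  from 9·(1,0) + (0,1)
step 1: (19, 2)  from 2·(9,1) + (1,0)
→ (19, 2).  Check: 19²=361, 90·2²=360, difference 1.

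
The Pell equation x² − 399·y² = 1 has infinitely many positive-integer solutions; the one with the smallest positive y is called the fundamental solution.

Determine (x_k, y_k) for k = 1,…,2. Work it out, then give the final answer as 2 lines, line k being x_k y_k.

√399 = [19; 1,38, …], period ℓ=2 (even) → k=1
step 0: (19, 1)  from 19·(1,0) + (0,1)
step 1: (20, 1)  from 1·(19,1) + (1,0)
(x₁, y₁) = (20, 1);  20² − 399·1² = 1 ✓
(x_2, y_2) = (20·20 + 399·1·1, 20·1 + 1·20) = (799, 40)

20 1
799 40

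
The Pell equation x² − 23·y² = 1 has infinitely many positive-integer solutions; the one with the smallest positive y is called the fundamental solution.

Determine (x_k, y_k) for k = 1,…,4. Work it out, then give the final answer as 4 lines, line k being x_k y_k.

24 5
1151 240
55224 11515
2649601 552480

[4; 1,3,1,8] for √23; ℓ=4 ⇒ convergent index 3
i=0: a=4 ⇒ p=4, q=1
…
i=2: a=3 ⇒ p=19, q=4
i=3: a=1 ⇒ p=24, q=5
(x₁, y₁) = (24, 5);  24² − 23·5² = 1 ✓
(24+5√23)^2 = 1151 + 240√23
(24+5√23)^3 = 55224 + 11515√23
(24+5√23)^4 = 2649601 + 552480√23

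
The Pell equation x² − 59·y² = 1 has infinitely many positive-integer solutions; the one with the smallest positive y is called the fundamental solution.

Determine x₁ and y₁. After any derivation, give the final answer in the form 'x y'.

d=59: √d = [7; 1,2,7,2,1,14] (ℓ=6, even), read p_5/q_5
step 0: (7, 1)  from 7·(1,0) + (0,1)
step 1: (8, 1)  from 1·(7,1) + (1,0)
…
step 4: (361, 47)  from 2·(169,22) + (23,3)
step 5: (530, 69)  from 1·(361,47) + (169,22)
(x₁, y₁) = (530, 69);  530² − 59·69² = 1 ✓

530 69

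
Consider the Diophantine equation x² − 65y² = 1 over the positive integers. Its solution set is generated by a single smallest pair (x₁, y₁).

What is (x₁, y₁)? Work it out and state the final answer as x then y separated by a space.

129 16

√65 → a₀=8, period (16); ℓ=1 odd so k=1
k=0  a_k=8  p_k/q_k = 8/1
k=1  a_k=16  p_k/q_k = 129/16
fundamental: x₁=129, y₁=16  (since 16641 − 65·256 = 1)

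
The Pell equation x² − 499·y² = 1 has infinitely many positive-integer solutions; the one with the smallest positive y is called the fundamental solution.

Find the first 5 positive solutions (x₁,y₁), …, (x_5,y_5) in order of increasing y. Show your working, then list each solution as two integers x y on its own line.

4490 201
40320199 1804980
362075382530 16208720199
3251436894799201 145554305582040
29197902953221442450 1307077647917999001

√499 = [22; 2,1,21,1,2,44, …], period ℓ=6 (even) → k=5
i=0: a=22 ⇒ p=22, q=1
…
i=4: a=1 ⇒ p=1519, q=68
i=5: a=2 ⇒ p=4490, q=201
fundamental: x₁=4490, y₁=201  (since 20160100 − 499·40401 = 1)
(x_2, y_2) = (4490·4490 + 499·201·201, 4490·201 + 201·4490) = (40320199, 1804980)
(x_3, y_3) = (4490·40320199 + 499·201·1804980, 4490·1804980 + 201·40320199) = (362075382530, 16208720199)
(x_4, y_4) = (4490·362075382530 + 499·201·16208720199, 4490·16208720199 + 201·362075382530) = (3251436894799201, 145554305582040)
(x_5, y_5) = (4490·3251436894799201 + 499·201·145554305582040, 4490·145554305582040 + 201·3251436894799201) = (29197902953221442450, 1307077647917999001)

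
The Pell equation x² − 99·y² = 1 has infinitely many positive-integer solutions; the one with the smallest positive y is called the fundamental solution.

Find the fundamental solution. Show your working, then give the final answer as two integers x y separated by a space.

10 1

[9; 1,18] for √99; ℓ=2 ⇒ convergent index 1
a_0=9:  p_0=9·1+0=9,  q_0=9·0+1=1
a_1=1:  p_1=1·9+1=10,  q_1=1·1+0=1
(x₁, y₁) = (10, 1);  10² − 99·1² = 1 ✓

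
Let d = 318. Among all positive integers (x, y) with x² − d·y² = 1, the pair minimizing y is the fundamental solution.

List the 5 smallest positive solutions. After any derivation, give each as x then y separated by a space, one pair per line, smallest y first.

107 6
22897 1284
4899851 274770
1048545217 58799496
224383776587 12582817374

√318 → a₀=17, period (1,4,1,34); ℓ=4 even so k=3
i=0: a=17 ⇒ p=17, q=1
…
i=2: a=4 ⇒ p=89, q=5
i=3: a=1 ⇒ p=107, q=6
→ (107, 6).  Check: 107²=11449, 318·6²=11448, difference 1.
k=2:  x_2 = 107·107+318·6·6 = 22897,  y_2 = 107·6+6·107 = 1284
k=3:  x_3 = 107·22897+318·6·1284 = 4899851,  y_3 = 107·1284+6·22897 = 274770
k=4:  x_4 = 107·4899851+318·6·274770 = 1048545217,  y_4 = 107·274770+6·4899851 = 58799496
k=5:  x_5 = 107·1048545217+318·6·58799496 = 224383776587,  y_5 = 107·58799496+6·1048545217 = 12582817374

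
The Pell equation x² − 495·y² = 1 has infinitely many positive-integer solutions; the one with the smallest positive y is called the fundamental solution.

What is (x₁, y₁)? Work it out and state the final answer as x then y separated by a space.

√495 = [22; 4,44, …], period ℓ=2 (even) → k=1
i=0: a=22 ⇒ p=22, q=1
i=1: a=4 ⇒ p=89, q=4
→ (89, 4).  Check: 89²=7921, 495·4²=7920, difference 1.

89 4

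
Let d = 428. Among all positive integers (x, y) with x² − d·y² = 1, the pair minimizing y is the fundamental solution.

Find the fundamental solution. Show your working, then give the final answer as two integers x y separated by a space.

√428 = [20; 1,2,4,1,5,10,5,1,4,2,1,40, …], period ℓ=12 (even) → k=11
i=0: a=20 ⇒ p=20, q=1
i=1: a=1 ⇒ p=21, q=1
…
i=5: a=5 ⇒ p=1924, q=93
i=6: a=10 ⇒ p=19571, q=946
…
i=10: a=2 ⇒ p=1273708, q=61567
i=11: a=1 ⇒ p=1850887, q=89466
fundamental: x₁=1850887, y₁=89466  (since 3425782686769 − 428·8004165156 = 1)

1850887 89466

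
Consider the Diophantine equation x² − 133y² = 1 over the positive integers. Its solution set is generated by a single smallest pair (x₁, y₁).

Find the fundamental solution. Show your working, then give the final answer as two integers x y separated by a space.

2588599 224460

d=133: √d = [11; 1,1,7,5,1,…,1,1,22] (ℓ=16, even), read p_15/q_15
i=0: a=11 ⇒ p=11, q=1
…
i=4: a=5 ⇒ p=888, q=77
i=5: a=1 ⇒ p=1061, q=92
i=6: a=1 ⇒ p=1949, q=169
i=7: a=1 ⇒ p=3010, q=261
…
i=9: a=1 ⇒ p=10979, q=952
…
i=11: a=1 ⇒ p=29927, q=2595
i=12: a=5 ⇒ p=168583, q=14618
i=13: a=7 ⇒ p=1210008, q=104921
i=14: a=1 ⇒ p=1378591, q=119539
i=15: a=1 ⇒ p=2588599, q=224460
fundamental: x₁=2588599, y₁=224460  (since 6700844782801 − 133·50382291600 = 1)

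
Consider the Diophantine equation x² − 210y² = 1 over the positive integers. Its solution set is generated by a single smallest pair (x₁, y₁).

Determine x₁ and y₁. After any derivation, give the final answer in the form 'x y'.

d=210: √d = [14; 2,28] (ℓ=2, even), read p_1/q_1
a_0=14:  p_0=14·1+0=14,  q_0=14·0+1=1
a_1=2:  p_1=2·14+1=29,  q_1=2·1+0=2
(x₁, y₁) = (29, 2);  29² − 210·2² = 1 ✓

29 2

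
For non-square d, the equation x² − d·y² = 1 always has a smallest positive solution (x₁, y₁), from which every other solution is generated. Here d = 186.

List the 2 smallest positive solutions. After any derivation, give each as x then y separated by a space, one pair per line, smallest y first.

7501 550
112530001 8251100

√186 → a₀=13, period (1,1,1,3,4,3,1,1,1,26); ℓ=10 even so k=9
a_0=13:  p_0=13·1+0=13,  q_0=13·0+1=1
…
a_3=1:  p_3=1·27+14=41,  q_3=1·2+1=3
…
a_5=4:  p_5=4·150+41=641,  q_5=4·11+3=47
a_6=3:  p_6=3·641+150=2073,  q_6=3·47+11=152
a_7=1:  p_7=1·2073+641=2714,  q_7=1·152+47=199
a_8=1:  p_8=1·2714+2073=4787,  q_8=1·199+152=351
a_9=1:  p_9=1·4787+2714=7501,  q_9=1·351+199=550
(x₁, y₁) = (7501, 550);  7501² − 186·550² = 1 ✓
(7501+550√186)^2 = 112530001 + 8251100√186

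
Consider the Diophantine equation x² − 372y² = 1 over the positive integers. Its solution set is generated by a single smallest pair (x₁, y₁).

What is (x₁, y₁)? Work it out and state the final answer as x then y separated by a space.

√372 → a₀=19, period (3,2,12,2,3,38); ℓ=6 even so k=5
step 0: (19, 1)  from 19·(1,0) + (0,1)
…
step 2: (135, 7)  from 2·(58,3) + (19,1)
…
step 4: (3491, 181)  from 2·(1678,87) + (135,7)
step 5: (12151, 630)  from 3·(3491,181) + (1678,87)
→ (12151, 630).  Check: 12151²=147646801, 372·630²=147646800, difference 1.

12151 630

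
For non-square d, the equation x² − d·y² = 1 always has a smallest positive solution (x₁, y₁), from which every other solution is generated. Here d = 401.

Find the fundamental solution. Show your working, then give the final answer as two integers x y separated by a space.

d=401: √d = [20; 40] (ℓ=1, odd), read p_1/q_1
step 0: (20, 1)  from 20·(1,0) + (0,1)
step 1: (801, 40)  from 40·(20,1) + (1,0)
(x₁, y₁) = (801, 40);  801² − 401·40² = 1 ✓

801 40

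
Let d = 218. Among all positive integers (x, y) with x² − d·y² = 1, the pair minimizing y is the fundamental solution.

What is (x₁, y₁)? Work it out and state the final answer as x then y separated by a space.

126003 8534

[14; 1,3,3,1,28] for √218; ℓ=5 ⇒ convergent index 9
step 0: (14, 1)  from 14·(1,0) + (0,1)
…
step 3: (192, 13)  from 3·(59,4) + (15,1)
…
step 5: (7220, 489)  from 28·(251,17) + (192,13)
…
step 7: (29633, 2007)  from 3·(7471,506) + (7220,489)
step 8: (96370, 6527)  from 3·(29633,2007) + (7471,506)
step 9: (126003, 8534)  from 1·(96370,6527) + (29633,2007)
(x₁, y₁) = (126003, 8534);  126003² − 218·8534² = 1 ✓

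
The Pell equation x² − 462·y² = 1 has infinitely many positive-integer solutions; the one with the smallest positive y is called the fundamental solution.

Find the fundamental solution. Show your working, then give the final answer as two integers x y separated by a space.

√462 = [21; 2,42, …], period ℓ=2 (even) → k=1
step 0: (21, 1)  from 21·(1,0) + (0,1)
step 1: (43, 2)  from 2·(21,1) + (1,0)
→ (43, 2).  Check: 43²=1849, 462·2²=1848, difference 1.

43 2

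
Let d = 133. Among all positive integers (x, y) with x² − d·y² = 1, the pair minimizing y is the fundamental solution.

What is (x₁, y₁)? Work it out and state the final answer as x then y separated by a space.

√133 = [11; 1,1,7,5,1,…,1,1,22, …], period ℓ=16 (even) → k=15
i=0: a=11 ⇒ p=11, q=1
…
i=3: a=7 ⇒ p=173, q=15
i=4: a=5 ⇒ p=888, q=77
i=5: a=1 ⇒ p=1061, q=92
i=6: a=1 ⇒ p=1949, q=169
i=7: a=1 ⇒ p=3010, q=261
i=8: a=2 ⇒ p=7969, q=691
i=9: a=1 ⇒ p=10979, q=952
i=10: a=1 ⇒ p=18948, q=1643
i=11: a=1 ⇒ p=29927, q=2595
i=12: a=5 ⇒ p=168583, q=14618
i=13: a=7 ⇒ p=1210008, q=104921
i=14: a=1 ⇒ p=1378591, q=119539
i=15: a=1 ⇒ p=2588599, q=224460
(x₁, y₁) = (2588599, 224460);  2588599² − 133·224460² = 1 ✓

2588599 224460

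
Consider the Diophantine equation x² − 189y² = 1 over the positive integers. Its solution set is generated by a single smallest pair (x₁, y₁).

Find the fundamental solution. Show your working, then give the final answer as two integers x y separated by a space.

55 4

d=189: √d = [13; 1,2,1,26] (ℓ=4, even), read p_3/q_3
a_0=13:  p_0=13·1+0=13,  q_0=13·0+1=1
…
a_2=2:  p_2=2·14+13=41,  q_2=2·1+1=3
a_3=1:  p_3=1·41+14=55,  q_3=1·3+1=4
fundamental: x₁=55, y₁=4  (since 3025 − 189·16 = 1)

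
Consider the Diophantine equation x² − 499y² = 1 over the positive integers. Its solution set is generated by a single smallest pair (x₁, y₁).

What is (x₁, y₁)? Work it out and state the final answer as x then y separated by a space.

4490 201

[22; 2,1,21,1,2,44] for √499; ℓ=6 ⇒ convergent index 5
a_0=22:  p_0=22·1+0=22,  q_0=22·0+1=1
…
a_3=21:  p_3=21·67+45=1452,  q_3=21·3+2=65
a_4=1:  p_4=1·1452+67=1519,  q_4=1·65+3=68
a_5=2:  p_5=2·1519+1452=4490,  q_5=2·68+65=201
→ (4490, 201).  Check: 4490²=20160100, 499·201²=20160099, difference 1.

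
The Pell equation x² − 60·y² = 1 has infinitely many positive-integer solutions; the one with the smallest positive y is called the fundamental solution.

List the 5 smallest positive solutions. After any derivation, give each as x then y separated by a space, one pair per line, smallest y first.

√60 = [7; 1,2,1,14, …], period ℓ=4 (even) → k=3
k=0  a_k=7  p_k/q_k = 7/1
…
k=2  a_k=2  p_k/q_k = 23/3
k=3  a_k=1  p_k/q_k = 31/4
→ (31, 4).  Check: 31²=961, 60·4²=960, difference 1.
(31+4√60)^2 = 1921 + 248√60
(31+4√60)^3 = 119071 + 15372√60
(31+4√60)^4 = 7380481 + 952816√60
(31+4√60)^5 = 457470751 + 59059220√60

31 4
1921 248
119071 15372
7380481 952816
457470751 59059220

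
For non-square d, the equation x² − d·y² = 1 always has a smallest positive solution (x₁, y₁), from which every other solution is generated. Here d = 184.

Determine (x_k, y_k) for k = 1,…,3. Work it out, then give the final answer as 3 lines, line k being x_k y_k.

[13; 1,1,3,2,1,2,1,2,3,1,1,26] for √184; ℓ=12 ⇒ convergent index 11
k=0  a_k=13  p_k/q_k = 13/1
k=1  a_k=1  p_k/q_k = 14/1
k=2  a_k=1  p_k/q_k = 27/2
k=3  a_k=3  p_k/q_k = 95/7
k=4  a_k=2  p_k/q_k = 217/16
k=5  a_k=1  p_k/q_k = 312/23
…
k=7  a_k=1  p_k/q_k = 1153/85
k=8  a_k=2  p_k/q_k = 3147/232
k=9  a_k=3  p_k/q_k = 10594/781
k=10  a_k=1  p_k/q_k = 13741/1013
k=11  a_k=1  p_k/q_k = 24335/1794
→ (24335, 1794).  Check: 24335²=592192225, 184·1794²=592192224, difference 1.
(24335+1794√184)^2 = 1184384449 + 87313980√184
(24335+1794√184)^3 = 57643991108495 + 4249571404806√184

24335 1794
1184384449 87313980
57643991108495 4249571404806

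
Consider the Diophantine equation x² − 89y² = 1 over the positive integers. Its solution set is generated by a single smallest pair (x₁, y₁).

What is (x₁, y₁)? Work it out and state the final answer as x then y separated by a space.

[9; 2,3,3,2,18] for √89; ℓ=5 ⇒ convergent index 9
step 0: (9, 1)  from 9·(1,0) + (0,1)
…
step 2: (66, 7)  from 3·(19,2) + (9,1)
step 3: (217, 23)  from 3·(66,7) + (19,2)
…
step 5: (9217, 977)  from 18·(500,53) + (217,23)
…
step 7: (66019, 6998)  from 3·(18934,2007) + (9217,977)
step 8: (216991, 23001)  from 3·(66019,6998) + (18934,2007)
step 9: (500001, 53000)  from 2·(216991,23001) + (66019,6998)
fundamental: x₁=500001, y₁=53000  (since 250001000001 − 89·2809000000 = 1)

500001 53000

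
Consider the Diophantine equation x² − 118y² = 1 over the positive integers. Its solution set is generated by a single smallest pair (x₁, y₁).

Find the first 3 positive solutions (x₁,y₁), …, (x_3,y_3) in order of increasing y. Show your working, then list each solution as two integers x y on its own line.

√118 → a₀=10, period (1,6,3,2,10,2,3,6,1,20); ℓ=10 even so k=9
a_0=10:  p_0=10·1+0=10,  q_0=10·0+1=1
a_1=1:  p_1=1·10+1=11,  q_1=1·1+0=1
a_2=6:  p_2=6·11+10=76,  q_2=6·1+1=7
a_3=3:  p_3=3·76+11=239,  q_3=3·7+1=22
…
a_5=10:  p_5=10·554+239=5779,  q_5=10·51+22=532
a_6=2:  p_6=2·5779+554=12112,  q_6=2·532+51=1115
a_7=3:  p_7=3·12112+5779=42115,  q_7=3·1115+532=3877
a_8=6:  p_8=6·42115+12112=264802,  q_8=6·3877+1115=24377
a_9=1:  p_9=1·264802+42115=306917,  q_9=1·24377+3877=28254
→ (306917, 28254).  Check: 306917²=94198044889, 118·28254²=94198044888, difference 1.
(x_2, y_2) = (306917·306917 + 118·28254·28254, 306917·28254 + 28254·306917) = (188396089777, 17343265836)
(x_3, y_3) = (306917·188396089777 + 118·28254·17343265836, 306917·17343265836 + 28254·188396089777) = (115643925371868101, 10645886241146970)

306917 28254
188396089777 17343265836
115643925371868101 10645886241146970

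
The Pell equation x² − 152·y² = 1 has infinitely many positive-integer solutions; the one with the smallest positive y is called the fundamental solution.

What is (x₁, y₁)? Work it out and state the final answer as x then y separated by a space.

37 3

[12; 3,24] for √152; ℓ=2 ⇒ convergent index 1
step 0: (12, 1)  from 12·(1,0) + (0,1)
step 1: (37, 3)  from 3·(12,1) + (1,0)
(x₁, y₁) = (37, 3);  37² − 152·3² = 1 ✓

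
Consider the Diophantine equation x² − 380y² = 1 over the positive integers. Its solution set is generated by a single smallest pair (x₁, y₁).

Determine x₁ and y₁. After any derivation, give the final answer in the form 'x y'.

√380 → a₀=19, period (2,38); ℓ=2 even so k=1
k=0  a_k=19  p_k/q_k = 19/1
k=1  a_k=2  p_k/q_k = 39/2
(x₁, y₁) = (39, 2);  39² − 380·2² = 1 ✓

39 2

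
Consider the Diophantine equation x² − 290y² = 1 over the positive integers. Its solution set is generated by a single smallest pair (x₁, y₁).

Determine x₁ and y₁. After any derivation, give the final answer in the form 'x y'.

√290 = [17; 34, …], period ℓ=1 (odd) → k=1
i=0: a=17 ⇒ p=17, q=1
i=1: a=34 ⇒ p=579, q=34
(x₁, y₁) = (579, 34);  579² − 290·34² = 1 ✓

579 34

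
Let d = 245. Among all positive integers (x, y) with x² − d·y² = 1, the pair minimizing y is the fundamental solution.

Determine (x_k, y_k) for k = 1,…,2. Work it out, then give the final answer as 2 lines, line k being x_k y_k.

51841 3312
5374978561 343394784

d=245: √d = [15; 1,1,1,7,6,7,1,1,1,30] (ℓ=10, even), read p_9/q_9
step 0: (15, 1)  from 15·(1,0) + (0,1)
…
step 2: (31, 2)  from 1·(16,1) + (15,1)
step 3: (47, 3)  from 1·(31,2) + (16,1)
step 4: (360, 23)  from 7·(47,3) + (31,2)
step 5: (2207, 141)  from 6·(360,23) + (47,3)
…
step 8: (33825, 2161)  from 1·(18016,1151) + (15809,1010)
step 9: (51841, 3312)  from 1·(33825,2161) + (18016,1151)
fundamental: x₁=51841, y₁=3312  (since 2687489281 − 245·10969344 = 1)
(x_2, y_2) = (51841·51841 + 245·3312·3312, 51841·3312 + 3312·51841) = (5374978561, 343394784)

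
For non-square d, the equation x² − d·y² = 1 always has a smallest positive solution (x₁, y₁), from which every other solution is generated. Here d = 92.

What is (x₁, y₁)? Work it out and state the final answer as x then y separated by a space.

[9; 1,1,2,4,2,1,1,18] for √92; ℓ=8 ⇒ convergent index 7
i=0: a=9 ⇒ p=9, q=1
i=1: a=1 ⇒ p=10, q=1
i=2: a=1 ⇒ p=19, q=2
…
i=4: a=4 ⇒ p=211, q=22
i=5: a=2 ⇒ p=470, q=49
i=6: a=1 ⇒ p=681, q=71
i=7: a=1 ⇒ p=1151, q=120
fundamental: x₁=1151, y₁=120  (since 1324801 − 92·14400 = 1)

1151 120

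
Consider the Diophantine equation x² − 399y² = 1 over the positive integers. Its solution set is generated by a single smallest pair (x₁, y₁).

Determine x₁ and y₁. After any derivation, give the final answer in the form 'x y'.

20 1

√399 → a₀=19, period (1,38); ℓ=2 even so k=1
a_0=19:  p_0=19·1+0=19,  q_0=19·0+1=1
a_1=1:  p_1=1·19+1=20,  q_1=1·1+0=1
(x₁, y₁) = (20, 1);  20² − 399·1² = 1 ✓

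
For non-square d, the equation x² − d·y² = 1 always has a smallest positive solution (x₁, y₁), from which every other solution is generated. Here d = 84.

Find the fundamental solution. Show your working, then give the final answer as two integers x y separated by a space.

55 6

√84 = [9; 6,18, …], period ℓ=2 (even) → k=1
step 0: (9, 1)  from 9·(1,0) + (0,1)
step 1: (55, 6)  from 6·(9,1) + (1,0)
fundamental: x₁=55, y₁=6  (since 3025 − 84·36 = 1)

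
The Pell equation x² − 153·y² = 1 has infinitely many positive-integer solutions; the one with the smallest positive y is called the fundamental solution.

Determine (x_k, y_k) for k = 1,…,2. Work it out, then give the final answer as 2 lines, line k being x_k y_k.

d=153: √d = [12; 2,1,2,2,2,1,2,24] (ℓ=8, even), read p_7/q_7
i=0: a=12 ⇒ p=12, q=1
i=1: a=2 ⇒ p=25, q=2
i=2: a=1 ⇒ p=37, q=3
i=3: a=2 ⇒ p=99, q=8
i=4: a=2 ⇒ p=235, q=19
…
i=6: a=1 ⇒ p=804, q=65
i=7: a=2 ⇒ p=2177, q=176
(x₁, y₁) = (2177, 176);  2177² − 153·176² = 1 ✓
(2177+176√153)^2 = 9478657 + 766304√153

2177 176
9478657 766304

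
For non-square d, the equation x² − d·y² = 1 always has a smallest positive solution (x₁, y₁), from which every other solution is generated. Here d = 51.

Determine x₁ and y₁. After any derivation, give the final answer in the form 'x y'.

50 7

d=51: √d = [7; 7,14] (ℓ=2, even), read p_1/q_1
a_0=7:  p_0=7·1+0=7,  q_0=7·0+1=1
a_1=7:  p_1=7·7+1=50,  q_1=7·1+0=7
→ (50, 7).  Check: 50²=2500, 51·7²=2499, difference 1.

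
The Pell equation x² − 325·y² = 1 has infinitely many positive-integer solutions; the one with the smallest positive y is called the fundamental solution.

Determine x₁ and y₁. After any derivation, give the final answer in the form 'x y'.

[18; 36] for √325; ℓ=1 ⇒ convergent index 1
k=0  a_k=18  p_k/q_k = 18/1
k=1  a_k=36  p_k/q_k = 649/36
→ (649, 36).  Check: 649²=421201, 325·36²=421200, difference 1.

649 36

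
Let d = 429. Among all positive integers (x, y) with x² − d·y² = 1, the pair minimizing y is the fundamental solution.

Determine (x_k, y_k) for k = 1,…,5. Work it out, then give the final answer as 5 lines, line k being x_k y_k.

1524095 73584
4645731138049 224298012960
14161071197688057215 683702960124468816
43165635614076113391052801 2084056526021580302230080
131577058822456507006275549422975 6352600262053037158494583086384

√429 = [20; 1,2,2,9,1,12,1,9,2,2,1,40, …], period ℓ=12 (even) → k=11
i=0: a=20 ⇒ p=20, q=1
…
i=2: a=2 ⇒ p=62, q=3
…
i=4: a=9 ⇒ p=1367, q=66
…
i=8: a=9 ⇒ p=208718, q=10077
i=9: a=2 ⇒ p=438459, q=21169
i=10: a=2 ⇒ p=1085636, q=52415
i=11: a=1 ⇒ p=1524095, q=73584
fundamental: x₁=1524095, y₁=73584  (since 2322865569025 − 429·5414605056 = 1)
(x_2, y_2) = (1524095·1524095 + 429·73584·73584, 1524095·73584 + 73584·1524095) = (4645731138049, 224298012960)
(x_3, y_3) = (1524095·4645731138049 + 429·73584·224298012960, 1524095·224298012960 + 73584·4645731138049) = (14161071197688057215, 683702960124468816)
(x_4, y_4) = (1524095·14161071197688057215 + 429·73584·683702960124468816, 1524095·683702960124468816 + 73584·14161071197688057215) = (43165635614076113391052801, 2084056526021580302230080)
(x_5, y_5) = (1524095·43165635614076113391052801 + 429·73584·2084056526021580302230080, 1524095·2084056526021580302230080 + 73584·43165635614076113391052801) = (131577058822456507006275549422975, 6352600262053037158494583086384)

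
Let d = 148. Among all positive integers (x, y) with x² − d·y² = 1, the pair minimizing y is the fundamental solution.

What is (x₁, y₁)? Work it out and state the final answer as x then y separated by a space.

73 6

√148 → a₀=12, period (6,24); ℓ=2 even so k=1
a_0=12:  p_0=12·1+0=12,  q_0=12·0+1=1
a_1=6:  p_1=6·12+1=73,  q_1=6·1+0=6
(x₁, y₁) = (73, 6);  73² − 148·6² = 1 ✓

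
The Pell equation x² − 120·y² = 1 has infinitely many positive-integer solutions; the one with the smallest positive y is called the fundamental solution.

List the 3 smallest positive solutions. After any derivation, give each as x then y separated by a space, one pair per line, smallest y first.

11 1
241 22
5291 483

√120 → a₀=10, period (1,20); ℓ=2 even so k=1
k=0  a_k=10  p_k/q_k = 10/1
k=1  a_k=1  p_k/q_k = 11/1
fundamental: x₁=11, y₁=1  (since 121 − 120·1 = 1)
k=2:  x_2 = 11·11+120·1·1 = 241,  y_2 = 11·1+1·11 = 22
k=3:  x_3 = 11·241+120·1·22 = 5291,  y_3 = 11·22+1·241 = 483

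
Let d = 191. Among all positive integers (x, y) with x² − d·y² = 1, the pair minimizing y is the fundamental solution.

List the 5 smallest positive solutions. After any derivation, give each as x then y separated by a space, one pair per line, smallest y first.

8994000 650783
161784071999999 11706284604000
2910171887135973018000 210572647456751349217
52348171905801720863712000001 3787780782452031563430792000
941638916241558444724564320044970000 68134600714746933190345629744650783

[13; 1,4,1,1,3,…,4,1,26] for √191; ℓ=16 ⇒ convergent index 15
step 0: (13, 1)  from 13·(1,0) + (0,1)
…
step 2: (69, 5)  from 4·(14,1) + (13,1)
step 3: (83, 6)  from 1·(69,5) + (14,1)
step 4: (152, 11)  from 1·(83,6) + (69,5)
step 5: (539, 39)  from 3·(152,11) + (83,6)
step 6: (1230, 89)  from 2·(539,39) + (152,11)
…
step 8: (40217, 2910)  from 13·(2999,217) + (1230,89)
step 9: (83433, 6037)  from 2·(40217,2910) + (2999,217)
step 10: (207083, 14984)  from 2·(83433,6037) + (40217,2910)
step 11: (704682, 50989)  from 3·(207083,14984) + (83433,6037)
step 12: (911765, 65973)  from 1·(704682,50989) + (207083,14984)
step 13: (1616447, 116962)  from 1·(911765,65973) + (704682,50989)
step 14: (7377553, 533821)  from 4·(1616447,116962) + (911765,65973)
step 15: (8994000, 650783)  from 1·(7377553,533821) + (1616447,116962)
(x₁, y₁) = (8994000, 650783);  8994000² − 191·650783² = 1 ✓
(8994000+650783√191)^2 = 161784071999999 + 11706284604000√191
(8994000+650783√191)^3 = 2910171887135973018000 + 210572647456751349217√191
(8994000+650783√191)^4 = 52348171905801720863712000001 + 3787780782452031563430792000√191
(8994000+650783√191)^5 = 941638916241558444724564320044970000 + 68134600714746933190345629744650783√191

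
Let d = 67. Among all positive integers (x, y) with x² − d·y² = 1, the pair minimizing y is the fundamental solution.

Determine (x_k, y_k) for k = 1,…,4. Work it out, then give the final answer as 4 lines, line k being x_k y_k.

48842 5967
4771081927 582880428
466058366908226 56938091722785
45526445508292066657 5561940551265649512

[8; 5,2,1,1,7,1,1,2,5,16] for √67; ℓ=10 ⇒ convergent index 9
i=0: a=8 ⇒ p=8, q=1
i=1: a=5 ⇒ p=41, q=5
i=2: a=2 ⇒ p=90, q=11
i=3: a=1 ⇒ p=131, q=16
i=4: a=1 ⇒ p=221, q=27
…
i=6: a=1 ⇒ p=1899, q=232
…
i=8: a=2 ⇒ p=9053, q=1106
i=9: a=5 ⇒ p=48842, q=5967
→ (48842, 5967).  Check: 48842²=2385540964, 67·5967²=2385540963, difference 1.
(48842+5967√67)^2 = 4771081927 + 582880428√67
(48842+5967√67)^3 = 466058366908226 + 56938091722785√67
(48842+5967√67)^4 = 45526445508292066657 + 5561940551265649512√67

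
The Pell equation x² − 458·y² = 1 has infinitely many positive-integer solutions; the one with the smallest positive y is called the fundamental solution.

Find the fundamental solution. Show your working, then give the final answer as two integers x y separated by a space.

[21; 2,2,42] for √458; ℓ=3 ⇒ convergent index 5
step 0: (21, 1)  from 21·(1,0) + (0,1)
…
step 2: (107, 5)  from 2·(43,2) + (21,1)
…
step 4: (9181, 429)  from 2·(4537,212) + (107,5)
step 5: (22899, 1070)  from 2·(9181,429) + (4537,212)
→ (22899, 1070).  Check: 22899²=524364201, 458·1070²=524364200, difference 1.

22899 1070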